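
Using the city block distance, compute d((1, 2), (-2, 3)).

Σ|x_i - y_i| = |1 - (-2)| + |2 - 3| = 3 + 1 = 4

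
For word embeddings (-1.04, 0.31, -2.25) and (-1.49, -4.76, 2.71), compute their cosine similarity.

With u = (-1.04, 0.31, -2.25), v = (-1.49, -4.76, 2.71):
u·v = (-1.04)·(-1.49) + 0.31·(-4.76) + (-2.25)·2.71 = 1.5496 + (-1.4756) + (-6.0975) = -6.0235.
|u| = √((-1.04)² + 0.31² + (-2.25)²) = √(1.0816 + 0.0961 + 5.0625) = √6.2402, |v| = √((-1.49)² + (-4.76)² + 2.71²) = √(2.2201 + 22.6576 + 7.3441) = √32.2218.
cos θ = (u·v)/(|u||v|) = -6.0235/(√6.2402·√32.2218) ≈ -0.4248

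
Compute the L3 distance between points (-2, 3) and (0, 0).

(Σ|x_i - y_i|^3)^(1/3) = (|-2 - 0|^3 + |3 - 0|^3)^(1/3)
= (2^3 + 3^3)^(1/3) = (8 + 27)^(1/3) = (35)^(1/3) ≈ 3.2711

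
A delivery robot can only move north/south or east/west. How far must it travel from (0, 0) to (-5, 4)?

Σ|x_i - y_i| = |0 - (-5)| + |0 - 4| = 5 + 4 = 9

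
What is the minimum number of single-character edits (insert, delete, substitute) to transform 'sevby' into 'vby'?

Let D[i][j] be the edit distance between the first i characters of 'sevby' and the first j characters of 'vby', with D[i][0] = i, D[0][j] = j, and D[i][j] = D[i-1][j-1] if the characters match, else 1 + min(D[i-1][j], D[i][j-1], D[i-1][j-1]). Filling the table (rows: prefixes of 'sevby', columns: prefixes of 'vby'):
     ε  v  b  y
  ε  0  1  2  3
  s  1  1  2  3
  e  2  2  2  3
  v  3  2  3  3
  b  4  3  2  3
  y  5  4  3  2
The bottom-right entry gives D[5][3] = 2, so no sequence of fewer than 2 edits works. Backtracking through the table gives one optimal edit sequence (2 edits):
  sevby → evby (del s @1)
  evby → vby (del e @1)
Edit distance = 2.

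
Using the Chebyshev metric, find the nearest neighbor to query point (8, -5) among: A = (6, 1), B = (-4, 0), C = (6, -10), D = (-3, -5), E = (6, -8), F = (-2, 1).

Distances: d(A) = 6, d(B) = 12, d(C) = 5, d(D) = 11, d(E) = 3, d(F) = 10. Nearest: E = (6, -8) with distance 3.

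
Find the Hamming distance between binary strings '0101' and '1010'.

Differing positions: 1, 2, 3, 4. Hamming distance = 4.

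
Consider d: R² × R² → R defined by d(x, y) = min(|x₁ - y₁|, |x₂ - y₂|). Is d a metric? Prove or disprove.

No. d fails identity of indiscernibles: take x = (4, 0) and y = (4, 6). Then d(x,y) = min(|4 - 4|, |0 - 6|) = min(0, 6) = 0, yet x ≠ y.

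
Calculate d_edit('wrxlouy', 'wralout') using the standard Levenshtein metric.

Let D[i][j] be the edit distance between the first i characters of 'wrxlouy' and the first j characters of 'wralout', with D[i][0] = i, D[0][j] = j, and D[i][j] = D[i-1][j-1] if the characters match, else 1 + min(D[i-1][j], D[i][j-1], D[i-1][j-1]). Filling the table (rows: prefixes of 'wrxlouy', columns: prefixes of 'wralout'):
     ε  w  r  a  l  o  u  t
  ε  0  1  2  3  4  5  6  7
  w  1  0  1  2  3  4  5  6
  r  2  1  0  1  2  3  4  5
  x  3  2  1  1  2  3  4  5
  l  4  3  2  2  1  2  3  4
  o  5  4  3  3  2  1  2  3
  u  6  5  4  4  3  2  1  2
  y  7  6  5  5  4  3  2  2
The bottom-right entry gives D[7][7] = 2, so no sequence of fewer than 2 edits works. Backtracking through the table gives one optimal edit sequence (2 edits):
  wrxlouy → wralouy (sub x→a @3)
  wralouy → wralout (sub y→t @7)
Edit distance = 2.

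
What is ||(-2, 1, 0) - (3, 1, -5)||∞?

max(|x_i - y_i|) = max(|-2 - 3|, |1 - 1|, |0 - (-5)|) = max(5, 0, 5) = 5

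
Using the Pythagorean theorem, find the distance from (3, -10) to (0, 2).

√(Σ(x_i - y_i)²) = √((3 - 0)² + (-10 - 2)²)
= √(3² + (-12)²) = √(9 + 144) = √153 ≈ 12.3693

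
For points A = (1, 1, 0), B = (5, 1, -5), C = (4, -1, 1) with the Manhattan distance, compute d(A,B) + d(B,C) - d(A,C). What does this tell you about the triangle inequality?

d(A,B) = 4 + 0 + 5 = 9, d(B,C) = 1 + 2 + 6 = 9, d(A,C) = 3 + 2 + 1 = 6.
d(A,B) + d(B,C) - d(A,C) = 9 + 9 - 6 = 18 - 6 = 12. This is ≥ 0, so the triangle inequality holds for these points.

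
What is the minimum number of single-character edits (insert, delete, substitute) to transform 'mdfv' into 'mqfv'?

Let D[i][j] be the edit distance between the first i characters of 'mdfv' and the first j characters of 'mqfv', with D[i][0] = i, D[0][j] = j, and D[i][j] = D[i-1][j-1] if the characters match, else 1 + min(D[i-1][j], D[i][j-1], D[i-1][j-1]). Filling the table (rows: prefixes of 'mdfv', columns: prefixes of 'mqfv'):
     ε  m  q  f  v
  ε  0  1  2  3  4
  m  1  0  1  2  3
  d  2  1  1  2  3
  f  3  2  2  1  2
  v  4  3  3  2  1
The bottom-right entry gives D[4][4] = 1, so no sequence of fewer than 1 edit works. Backtracking through the table gives one optimal edit sequence (1 edit):
  mdfv → mqfv (sub d→q @2)
Edit distance = 1.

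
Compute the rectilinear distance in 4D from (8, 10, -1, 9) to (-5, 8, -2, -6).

Σ|x_i - y_i| = |8 - (-5)| + |10 - 8| + |-1 - (-2)| + |9 - (-6)| = 13 + 2 + 1 + 15 = 31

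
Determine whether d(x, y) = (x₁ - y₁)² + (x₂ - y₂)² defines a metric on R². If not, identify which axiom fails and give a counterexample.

No. The squared Euclidean distance fails the triangle inequality. Counterexample: x = (0, 0), y = (5, 4), z = (10, 8). d(x,z) = 10² + 8² = 164, but d(x,y) + d(y,z) = (5² + 4²) + (5² + 4²) = 41 + 41 = 82. Since 164 > 82, the triangle inequality is violated. (Note: √d, the ordinary Euclidean distance, IS a metric.)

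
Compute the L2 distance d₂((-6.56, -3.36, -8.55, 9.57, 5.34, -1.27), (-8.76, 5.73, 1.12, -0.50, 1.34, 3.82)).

√(Σ(x_i - y_i)²) = √((-6.56 - (-8.76))² + (-3.36 - 5.73)² + (-8.55 - 1.12)² + (9.57 - (-0.5))² + (5.34 - 1.34)² + (-1.27 - 3.82)²)
= √(2.2² + (-9.09)² + (-9.67)² + 10.07² + 4² + (-5.09)²) = √(4.84 + 82.6281 + 93.5089 + 101.4049 + 16 + 25.9081) = √324.29 ≈ 18.0081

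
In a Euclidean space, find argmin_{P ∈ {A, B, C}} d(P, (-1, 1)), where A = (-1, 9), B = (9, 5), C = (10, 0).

Distances: d(A) = 8, d(B) ≈ 10.7703, d(C) ≈ 11.0454. Nearest: A = (-1, 9) with distance 8.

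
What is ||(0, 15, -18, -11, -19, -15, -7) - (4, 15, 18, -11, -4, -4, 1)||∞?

max(|x_i - y_i|) = max(|0 - 4|, |15 - 15|, |-18 - 18|, |-11 - (-11)|, |-19 - (-4)|, |-15 - (-4)|, |-7 - 1|) = max(4, 0, 36, 0, 15, 11, 8) = 36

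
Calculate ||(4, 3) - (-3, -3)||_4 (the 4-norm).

(Σ|x_i - y_i|^4)^(1/4) = (|4 - (-3)|^4 + |3 - (-3)|^4)^(1/4)
= (7^4 + 6^4)^(1/4) = (2401 + 1296)^(1/4) = (3697)^(1/4) ≈ 7.7976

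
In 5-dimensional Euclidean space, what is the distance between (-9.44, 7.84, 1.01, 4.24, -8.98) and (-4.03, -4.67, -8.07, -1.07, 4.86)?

√(Σ(x_i - y_i)²) = √((-9.44 - (-4.03))² + (7.84 - (-4.67))² + (1.01 - (-8.07))² + (4.24 - (-1.07))² + (-8.98 - 4.86)²)
= √((-5.41)² + 12.51² + 9.08² + 5.31² + (-13.84)²) = √(29.2681 + 156.5001 + 82.4464 + 28.1961 + 191.5456) = √487.9563 ≈ 22.0897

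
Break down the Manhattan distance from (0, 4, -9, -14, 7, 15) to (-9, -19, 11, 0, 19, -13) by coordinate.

Σ|x_i - y_i| = |0 - (-9)| + |4 - (-19)| + |-9 - 11| + |-14 - 0| + |7 - 19| + |15 - (-13)| = 9 + 23 + 20 + 14 + 12 + 28 = 106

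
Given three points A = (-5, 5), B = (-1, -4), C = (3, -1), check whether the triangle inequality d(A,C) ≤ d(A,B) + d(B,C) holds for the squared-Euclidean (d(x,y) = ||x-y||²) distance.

d(A,B) = 4² + 9² = 97, d(B,C) = 4² + 3² = 25, d(A,C) = 8² + 6² = 100.
d(A,C) = 100 ≤ 97 + 25 = 122. Triangle inequality is satisfied.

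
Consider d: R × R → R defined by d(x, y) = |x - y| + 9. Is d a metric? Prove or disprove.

No. d fails identity of indiscernibles (specifically d(x,x) = 0): d(5, 5) = |5 - 5| + 9 = 0 + 9 = 9 ≠ 0.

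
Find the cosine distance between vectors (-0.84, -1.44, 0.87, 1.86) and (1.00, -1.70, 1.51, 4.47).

With u = (-0.84, -1.44, 0.87, 1.86), v = (1.00, -1.70, 1.51, 4.47):
u·v = (-0.84)·1 + (-1.44)·(-1.7) + 0.87·1.51 + 1.86·4.47 = (-0.84) + 2.448 + 1.3137 + 8.3142 = 11.2359.
|u| = √((-0.84)² + (-1.44)² + 0.87² + 1.86²) = √(0.7056 + 2.0736 + 0.7569 + 3.4596) = √6.9957, |v| = √(1² + (-1.7)² + 1.51² + 4.47²) = √(1 + 2.89 + 2.2801 + 19.9809) = √26.151.
cos θ = (u·v)/(|u||v|) = 11.2359/(√6.9957·√26.151) ≈ 0.8307
Cosine distance = 1 - cos θ ≈ 1 - 0.8307 = 0.1693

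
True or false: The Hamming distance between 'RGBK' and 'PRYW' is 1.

Differing positions: 1, 2, 3, 4. Hamming distance = 4, so the claim that d_H = 1 is false.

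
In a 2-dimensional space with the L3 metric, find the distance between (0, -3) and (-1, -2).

(Σ|x_i - y_i|^3)^(1/3) = (|0 - (-1)|^3 + |-3 - (-2)|^3)^(1/3)
= (1^3 + 1^3)^(1/3) = (1 + 1)^(1/3) = (2)^(1/3) ≈ 1.2599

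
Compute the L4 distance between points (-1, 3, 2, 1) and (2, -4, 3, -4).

(Σ|x_i - y_i|^4)^(1/4) = (|-1 - 2|^4 + |3 - (-4)|^4 + |2 - 3|^4 + |1 - (-4)|^4)^(1/4)
= (3^4 + 7^4 + 1^4 + 5^4)^(1/4) = (81 + 2401 + 1 + 625)^(1/4) = (3108)^(1/4) ≈ 7.4666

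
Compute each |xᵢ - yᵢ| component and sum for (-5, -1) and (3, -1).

Σ|x_i - y_i| = |-5 - 3| + |-1 - (-1)| = 8 + 0 = 8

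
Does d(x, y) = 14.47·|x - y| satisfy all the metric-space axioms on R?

Yes. Since |x - y| is a metric on R and 14.47 > 0, the positive scalar multiple 14.47·|x - y| is also a metric: scaling by a positive constant preserves non-negativity, identity (d=0 ⟺ |x-y|=0 ⟺ x=y), symmetry, and the triangle inequality.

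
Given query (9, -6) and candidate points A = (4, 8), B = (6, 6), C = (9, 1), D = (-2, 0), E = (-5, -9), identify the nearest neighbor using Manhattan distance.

Distances: d(A) = 19, d(B) = 15, d(C) = 7, d(D) = 17, d(E) = 17. Nearest: C = (9, 1) with distance 7.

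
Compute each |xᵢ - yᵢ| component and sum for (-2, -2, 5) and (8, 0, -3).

Σ|x_i - y_i| = |-2 - 8| + |-2 - 0| + |5 - (-3)| = 10 + 2 + 8 = 20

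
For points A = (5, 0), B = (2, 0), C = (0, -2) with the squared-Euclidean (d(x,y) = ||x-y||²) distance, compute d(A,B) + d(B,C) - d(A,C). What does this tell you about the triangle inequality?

d(A,B) = 3² + 0² = 9, d(B,C) = 2² + 2² = 8, d(A,C) = 5² + 2² = 29.
d(A,B) + d(B,C) - d(A,C) = 9 + 8 - 29 = 17 - 29 = -12. This is < 0, so the triangle inequality FAILS for these points (squared-Euclidean is not a metric).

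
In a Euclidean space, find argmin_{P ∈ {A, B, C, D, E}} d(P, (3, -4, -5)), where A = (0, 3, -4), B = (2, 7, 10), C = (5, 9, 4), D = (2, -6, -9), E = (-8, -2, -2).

Distances: d(A) ≈ 7.6811, d(B) ≈ 18.6279, d(C) ≈ 15.9374, d(D) ≈ 4.5826, d(E) ≈ 11.5758. Nearest: D = (2, -6, -9) with distance 4.5826.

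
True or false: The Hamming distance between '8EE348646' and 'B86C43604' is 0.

Differing positions: 1, 2, 3, 4, 6, 8, 9. Hamming distance = 7, so the claim that d_H = 0 is false.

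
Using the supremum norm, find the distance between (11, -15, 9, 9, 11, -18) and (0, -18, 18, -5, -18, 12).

max(|x_i - y_i|) = max(|11 - 0|, |-15 - (-18)|, |9 - 18|, |9 - (-5)|, |11 - (-18)|, |-18 - 12|) = max(11, 3, 9, 14, 29, 30) = 30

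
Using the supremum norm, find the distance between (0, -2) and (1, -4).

max(|x_i - y_i|) = max(|0 - 1|, |-2 - (-4)|) = max(1, 2) = 2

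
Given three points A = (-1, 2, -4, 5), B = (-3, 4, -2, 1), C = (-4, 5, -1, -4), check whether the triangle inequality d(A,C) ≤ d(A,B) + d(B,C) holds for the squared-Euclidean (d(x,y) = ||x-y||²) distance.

d(A,B) = 2² + 2² + 2² + 4² = 28, d(B,C) = 1² + 1² + 1² + 5² = 28, d(A,C) = 3² + 3² + 3² + 9² = 108.
d(A,C) = 108 > 28 + 28 = 56. Triangle inequality is VIOLATED. (Squared-Euclidean is not a metric — this is a counterexample.)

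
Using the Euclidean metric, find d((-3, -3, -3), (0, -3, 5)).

√(Σ(x_i - y_i)²) = √((-3 - 0)² + (-3 - (-3))² + (-3 - 5)²)
= √((-3)² + 0² + (-8)²) = √(9 + 0 + 64) = √73 ≈ 8.544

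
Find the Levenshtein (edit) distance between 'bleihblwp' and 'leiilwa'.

Let D[i][j] be the edit distance between the first i characters of 'bleihblwp' and the first j characters of 'leiilwa', with D[i][0] = i, D[0][j] = j, and D[i][j] = D[i-1][j-1] if the characters match, else 1 + min(D[i-1][j], D[i][j-1], D[i-1][j-1]). Filling the table (rows: prefixes of 'bleihblwp', columns: prefixes of 'leiilwa'):
     ε  l  e  i  i  l  w  a
  ε  0  1  2  3  4  5  6  7
  b  1  1  2  3  4  5  6  7
  l  2  1  2  3  4  4  5  6
  e  3  2  1  2  3  4  5  6
  i  4  3  2  1  2  3  4  5
  h  5  4  3  2  2  3  4  5
  b  6  5  4  3  3  3  4  5
  l  7  6  5  4  4  3  4  5
  w  8  7  6  5  5  4  3  4
  p  9  8  7  6  6  5  4  4
The bottom-right entry gives D[9][7] = 4, so no sequence of fewer than 4 edits works. Backtracking through the table gives one optimal edit sequence (4 edits):
  bleihblwp → leihblwp (del b @1)
  leihblwp → leiblwp (del h @4)
  leiblwp → leiilwp (sub b→i @4)
  leiilwp → leiilwa (sub p→a @7)
Edit distance = 4.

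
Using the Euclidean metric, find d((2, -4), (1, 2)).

√(Σ(x_i - y_i)²) = √((2 - 1)² + (-4 - 2)²)
= √(1² + (-6)²) = √(1 + 36) = √37 ≈ 6.0828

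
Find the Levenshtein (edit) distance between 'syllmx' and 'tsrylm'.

Let D[i][j] be the edit distance between the first i characters of 'syllmx' and the first j characters of 'tsrylm', with D[i][0] = i, D[0][j] = j, and D[i][j] = D[i-1][j-1] if the characters match, else 1 + min(D[i-1][j], D[i][j-1], D[i-1][j-1]). Filling the table (rows: prefixes of 'syllmx', columns: prefixes of 'tsrylm'):
     ε  t  s  r  y  l  m
  ε  0  1  2  3  4  5  6
  s  1  1  1  2  3  4  5
  y  2  2  2  2  2  3  4
  l  3  3  3  3  3  2  3
  l  4  4  4  4  4  3  3
  m  5  5  5  5  5  4  3
  x  6  6  6  6  6  5  4
The bottom-right entry gives D[6][6] = 4, so no sequence of fewer than 4 edits works. Backtracking through the table gives one optimal edit sequence (4 edits):
  syllmx → tsyllmx (ins t @1)
  tsyllmx → tsrllmx (sub y→r @3)
  tsrllmx → tsrylmx (sub l→y @4)
  tsrylmx → tsrylm (del x @7)
Edit distance = 4.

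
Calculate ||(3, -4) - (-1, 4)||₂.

√(Σ(x_i - y_i)²) = √((3 - (-1))² + (-4 - 4)²)
= √(4² + (-8)²) = √(16 + 64) = √80 ≈ 8.9443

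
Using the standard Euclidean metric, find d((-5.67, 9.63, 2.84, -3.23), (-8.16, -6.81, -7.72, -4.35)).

√(Σ(x_i - y_i)²) = √((-5.67 - (-8.16))² + (9.63 - (-6.81))² + (2.84 - (-7.72))² + (-3.23 - (-4.35))²)
= √(2.49² + 16.44² + 10.56² + 1.12²) = √(6.2001 + 270.2736 + 111.5136 + 1.2544) = √389.2417 ≈ 19.7292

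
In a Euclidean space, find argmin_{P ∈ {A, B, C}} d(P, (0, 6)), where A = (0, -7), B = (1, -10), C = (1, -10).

Distances: d(A) = 13, d(B) ≈ 16.0312, d(C) ≈ 16.0312. Nearest: A = (0, -7) with distance 13.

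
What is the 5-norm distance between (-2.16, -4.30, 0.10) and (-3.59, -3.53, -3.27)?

(Σ|x_i - y_i|^5)^(1/5) = (|-2.16 - (-3.59)|^5 + |-4.3 - (-3.53)|^5 + |0.1 - (-3.27)|^5)^(1/5)
= (1.43^5 + 0.77^5 + 3.37^5)^(1/5) ≈ (5.9797 + 0.2707 + 434.6598)^(1/5) = (440.9102)^(1/5) ≈ 3.3796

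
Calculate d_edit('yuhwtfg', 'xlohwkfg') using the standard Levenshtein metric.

Let D[i][j] be the edit distance between the first i characters of 'yuhwtfg' and the first j characters of 'xlohwkfg', with D[i][0] = i, D[0][j] = j, and D[i][j] = D[i-1][j-1] if the characters match, else 1 + min(D[i-1][j], D[i][j-1], D[i-1][j-1]). Filling the table (rows: prefixes of 'yuhwtfg', columns: prefixes of 'xlohwkfg'):
     ε  x  l  o  h  w  k  f  g
  ε  0  1  2  3  4  5  6  7  8
  y  1  1  2  3  4  5  6  7  8
  u  2  2  2  3  4  5  6  7  8
  h  3  3  3  3  3  4  5  6  7
  w  4  4  4  4  4  3  4  5  6
  t  5  5  5  5  5  4  4  5  6
  f  6  6  6  6  6  5  5  4  5
  g  7  7  7  7  7  6  6  5  4
The bottom-right entry gives D[7][8] = 4, so no sequence of fewer than 4 edits works. Backtracking through the table gives one optimal edit sequence (4 edits):
  yuhwtfg → xyuhwtfg (ins x @1)
  xyuhwtfg → xluhwtfg (sub y→l @2)
  xluhwtfg → xlohwtfg (sub u→o @3)
  xlohwtfg → xlohwkfg (sub t→k @6)
Edit distance = 4.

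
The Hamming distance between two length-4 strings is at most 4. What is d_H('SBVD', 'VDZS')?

Differing positions: 1, 2, 3, 4. Hamming distance = 4. The maximum possible Hamming distance for length-4 strings is 4, so d_H/4 = 4/4 = 1.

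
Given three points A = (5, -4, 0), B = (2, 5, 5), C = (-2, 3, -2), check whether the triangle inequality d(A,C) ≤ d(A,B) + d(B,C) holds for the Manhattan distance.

d(A,B) = 3 + 9 + 5 = 17, d(B,C) = 4 + 2 + 7 = 13, d(A,C) = 7 + 7 + 2 = 16.
d(A,C) = 16 ≤ 17 + 13 = 30. Triangle inequality is satisfied.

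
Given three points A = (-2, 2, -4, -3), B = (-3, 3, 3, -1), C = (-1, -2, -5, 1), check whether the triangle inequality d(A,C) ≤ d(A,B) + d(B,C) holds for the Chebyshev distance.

d(A,B) = max(1, 1, 7, 2) = 7, d(B,C) = max(2, 5, 8, 2) = 8, d(A,C) = max(1, 4, 1, 4) = 4.
d(A,C) = 4 ≤ 7 + 8 = 15. Triangle inequality is satisfied.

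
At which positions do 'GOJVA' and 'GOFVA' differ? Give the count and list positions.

Differing positions: 3. Hamming distance = 1.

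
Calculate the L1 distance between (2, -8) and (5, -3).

Σ|x_i - y_i| = |2 - 5| + |-8 - (-3)| = 3 + 5 = 8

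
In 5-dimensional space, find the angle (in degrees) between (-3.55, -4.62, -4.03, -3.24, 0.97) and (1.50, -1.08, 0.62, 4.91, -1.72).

With u = (-3.55, -4.62, -4.03, -3.24, 0.97), v = (1.50, -1.08, 0.62, 4.91, -1.72):
u·v = (-3.55)·1.5 + (-4.62)·(-1.08) + (-4.03)·0.62 + (-3.24)·4.91 + 0.97·(-1.72) = (-5.325) + 4.9896 + (-2.4986) + (-15.9084) + (-1.6684) = -20.4108.
|u| = √((-3.55)² + (-4.62)² + (-4.03)² + (-3.24)² + 0.97²) = √(12.6025 + 21.3444 + 16.2409 + 10.4976 + 0.9409) = √61.6263, |v| = √(1.5² + (-1.08)² + 0.62² + 4.91² + (-1.72)²) = √(2.25 + 1.1664 + 0.3844 + 24.1081 + 2.9584) = √30.8673.
cos θ = (u·v)/(|u||v|) = -20.4108/(√61.6263·√30.8673) ≈ -0.46798
θ = arccos(-0.46798) ≈ 117.9°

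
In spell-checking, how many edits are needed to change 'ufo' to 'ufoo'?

Let D[i][j] be the edit distance between the first i characters of 'ufo' and the first j characters of 'ufoo', with D[i][0] = i, D[0][j] = j, and D[i][j] = D[i-1][j-1] if the characters match, else 1 + min(D[i-1][j], D[i][j-1], D[i-1][j-1]). Filling the table (rows: prefixes of 'ufo', columns: prefixes of 'ufoo'):
     ε  u  f  o  o
  ε  0  1  2  3  4
  u  1  0  1  2  3
  f  2  1  0  1  2
  o  3  2  1  0  1
The bottom-right entry gives D[3][4] = 1, so no sequence of fewer than 1 edit works. Backtracking through the table gives one optimal edit sequence (1 edit):
  ufo → ufoo (ins o @3)
Edit distance = 1.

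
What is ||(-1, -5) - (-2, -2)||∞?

max(|x_i - y_i|) = max(|-1 - (-2)|, |-5 - (-2)|) = max(1, 3) = 3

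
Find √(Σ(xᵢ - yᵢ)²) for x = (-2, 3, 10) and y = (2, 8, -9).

√(Σ(x_i - y_i)²) = √((-2 - 2)² + (3 - 8)² + (10 - (-9))²)
= √((-4)² + (-5)² + 19²) = √(16 + 25 + 361) = √402 ≈ 20.0499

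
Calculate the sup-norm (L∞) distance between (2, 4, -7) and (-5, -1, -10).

max(|x_i - y_i|) = max(|2 - (-5)|, |4 - (-1)|, |-7 - (-10)|) = max(7, 5, 3) = 7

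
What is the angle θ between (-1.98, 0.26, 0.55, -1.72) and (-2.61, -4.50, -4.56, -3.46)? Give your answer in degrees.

With u = (-1.98, 0.26, 0.55, -1.72), v = (-2.61, -4.50, -4.56, -3.46):
u·v = (-1.98)·(-2.61) + 0.26·(-4.5) + 0.55·(-4.56) + (-1.72)·(-3.46) = 5.1678 + (-1.17) + (-2.508) + 5.9512 = 7.441.
|u| = √((-1.98)² + 0.26² + 0.55² + (-1.72)²) = √(3.9204 + 0.0676 + 0.3025 + 2.9584) = √7.2489, |v| = √((-2.61)² + (-4.5)² + (-4.56)² + (-3.46)²) = √(6.8121 + 20.25 + 20.7936 + 11.9716) = √59.8273.
cos θ = (u·v)/(|u||v|) = 7.441/(√7.2489·√59.8273) ≈ 0.35731
θ = arccos(0.35731) ≈ 69.06°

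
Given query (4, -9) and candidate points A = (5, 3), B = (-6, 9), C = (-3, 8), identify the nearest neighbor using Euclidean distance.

Distances: d(A) ≈ 12.0416, d(B) ≈ 20.5913, d(C) ≈ 18.3848. Nearest: A = (5, 3) with distance 12.0416.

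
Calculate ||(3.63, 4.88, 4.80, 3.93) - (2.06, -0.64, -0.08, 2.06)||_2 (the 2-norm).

(Σ|x_i - y_i|^2)^(1/2) = (|3.63 - 2.06|^2 + |4.88 - (-0.64)|^2 + |4.8 - (-0.08)|^2 + |3.93 - 2.06|^2)^(1/2)
= (1.57^2 + 5.52^2 + 4.88^2 + 1.87^2)^(1/2) = (2.4649 + 30.4704 + 23.8144 + 3.4969)^(1/2) = (60.2466)^(1/2) ≈ 7.7619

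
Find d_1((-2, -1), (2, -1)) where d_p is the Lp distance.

Σ|x_i - y_i| = |-2 - 2| + |-1 - (-1)| = 4 + 0 = 4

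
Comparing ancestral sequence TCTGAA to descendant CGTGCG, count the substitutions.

Differing positions: 1, 2, 5, 6. Hamming distance = 4.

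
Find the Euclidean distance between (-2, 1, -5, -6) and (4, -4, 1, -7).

√(Σ(x_i - y_i)²) = √((-2 - 4)² + (1 - (-4))² + (-5 - 1)² + (-6 - (-7))²)
= √((-6)² + 5² + (-6)² + 1²) = √(36 + 25 + 36 + 1) = √98 ≈ 9.8995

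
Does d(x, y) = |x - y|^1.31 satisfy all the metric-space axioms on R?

No. d(x,y) = |x-y|^1.31 fails the triangle inequality since p = 1.31 > 1. Counterexample: x = -5, y = -1, z = 2. d(x,z) = |-5 - 2|^1.31 = 7^1.31 ≈ 12.7961, but d(x,y) + d(y,z) = 4^1.31 + 3^1.31 ≈ 6.1475 + 4.2172 = 10.3647. Since 12.7961 > 10.3647, the triangle inequality is violated.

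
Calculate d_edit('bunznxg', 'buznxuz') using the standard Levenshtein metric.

Let D[i][j] be the edit distance between the first i characters of 'bunznxg' and the first j characters of 'buznxuz', with D[i][0] = i, D[0][j] = j, and D[i][j] = D[i-1][j-1] if the characters match, else 1 + min(D[i-1][j], D[i][j-1], D[i-1][j-1]). Filling the table (rows: prefixes of 'bunznxg', columns: prefixes of 'buznxuz'):
     ε  b  u  z  n  x  u  z
  ε  0  1  2  3  4  5  6  7
  b  1  0  1  2  3  4  5  6
  u  2  1  0  1  2  3  4  5
  n  3  2  1  1  1  2  3  4
  z  4  3  2  1  2  2  3  3
  n  5  4  3  2  1  2  3  4
  x  6  5  4  3  2  1  2  3
  g  7  6  5  4  3  2  2  3
The bottom-right entry gives D[7][7] = 3, so no sequence of fewer than 3 edits works. Backtracking through the table gives one optimal edit sequence (3 edits):
  bunznxg → buznxg (del n @3)
  buznxg → buznxug (ins u @6)
  buznxug → buznxuz (sub g→z @7)
Edit distance = 3.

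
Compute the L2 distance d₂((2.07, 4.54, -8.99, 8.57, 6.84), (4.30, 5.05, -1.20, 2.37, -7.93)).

√(Σ(x_i - y_i)²) = √((2.07 - 4.3)² + (4.54 - 5.05)² + (-8.99 - (-1.2))² + (8.57 - 2.37)² + (6.84 - (-7.93))²)
= √((-2.23)² + (-0.51)² + (-7.79)² + 6.2² + 14.77²) = √(4.9729 + 0.2601 + 60.6841 + 38.44 + 218.1529) = √322.51 ≈ 17.9586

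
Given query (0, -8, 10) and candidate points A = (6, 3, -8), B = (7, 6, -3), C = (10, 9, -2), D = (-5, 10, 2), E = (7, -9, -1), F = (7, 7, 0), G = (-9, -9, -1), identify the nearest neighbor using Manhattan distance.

Distances: d(A) = 35, d(B) = 34, d(C) = 39, d(D) = 31, d(E) = 19, d(F) = 32, d(G) = 21. Nearest: E = (7, -9, -1) with distance 19.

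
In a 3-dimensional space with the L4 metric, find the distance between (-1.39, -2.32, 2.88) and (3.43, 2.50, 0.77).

(Σ|x_i - y_i|^4)^(1/4) = (|-1.39 - 3.43|^4 + |-2.32 - 2.5|^4 + |2.88 - 0.77|^4)^(1/4)
= (4.82^4 + 4.82^4 + 2.11^4)^(1/4) ≈ (539.7444 + 539.7444 + 19.8212)^(1/4) = (1099.31)^(1/4) ≈ 5.7581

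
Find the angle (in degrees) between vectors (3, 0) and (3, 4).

With u = (3, 0), v = (3, 4):
u·v = 3·3 + 0·4 = 9 + 0 = 9.
|u| = √(3² + 0²) = √9, |v| = √(3² + 4²) = √25, so |u||v| = √(9·25) = √225 = 15.
cos θ = (u·v)/(|u||v|) = 9/15 = 0.6
θ = arccos(0.6) ≈ 53.13°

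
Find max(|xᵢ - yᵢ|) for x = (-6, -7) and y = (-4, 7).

max(|x_i - y_i|) = max(|-6 - (-4)|, |-7 - 7|) = max(2, 14) = 14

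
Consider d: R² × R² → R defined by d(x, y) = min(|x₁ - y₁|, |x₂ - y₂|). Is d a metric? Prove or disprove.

No. d fails identity of indiscernibles: take x = (4, 0) and y = (4, 9). Then d(x,y) = min(|4 - 4|, |0 - 9|) = min(0, 9) = 0, yet x ≠ y.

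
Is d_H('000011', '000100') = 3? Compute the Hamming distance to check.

Differing positions: 4, 5, 6. Hamming distance = 3, so the claim is true.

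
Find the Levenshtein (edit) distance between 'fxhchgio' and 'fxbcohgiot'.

Let D[i][j] be the edit distance between the first i characters of 'fxhchgio' and the first j characters of 'fxbcohgiot', with D[i][0] = i, D[0][j] = j, and D[i][j] = D[i-1][j-1] if the characters match, else 1 + min(D[i-1][j], D[i][j-1], D[i-1][j-1]). Filling the table (rows: prefixes of 'fxhchgio', columns: prefixes of 'fxbcohgiot'):
     ε  f  x  b  c  o  h  g  i  o  t
  ε  0  1  2  3  4  5  6  7  8  9 10
  f  1  0  1  2  3  4  5  6  7  8  9
  x  2  1  0  1  2  3  4  5  6  7  8
  h  3  2  1  1  2  3  3  4  5  6  7
  c  4  3  2  2  1  2  3  4  5  6  7
  h  5  4  3  3  2  2  2  3  4  5  6
  g  6  5  4  4  3  3  3  2  3  4  5
  i  7  6  5  5  4  4  4  3  2  3  4
  o  8  7  6  6  5  4  5  4  3  2  3
The bottom-right entry gives D[8][10] = 3, so no sequence of fewer than 3 edits works. Backtracking through the table gives one optimal edit sequence (3 edits):
  fxhchgio → fxbchgio (sub h→b @3)
  fxbchgio → fxbcohgio (ins o @5)
  fxbcohgio → fxbcohgiot (ins t @10)
Edit distance = 3.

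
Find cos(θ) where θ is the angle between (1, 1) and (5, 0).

With u = (1, 1), v = (5, 0):
u·v = 1·5 + 1·0 = 5 + 0 = 5.
|u| = √(1² + 1²) = √2, |v| = √(5² + 0²) = √25, so |u||v| = √(2·25) = √50.
cos θ = (u·v)/(|u||v|) = 5/√50 ≈ 0.7071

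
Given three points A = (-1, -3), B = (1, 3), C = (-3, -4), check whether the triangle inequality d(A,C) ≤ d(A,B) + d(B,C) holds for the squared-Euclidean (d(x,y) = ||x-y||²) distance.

d(A,B) = 2² + 6² = 40, d(B,C) = 4² + 7² = 65, d(A,C) = 2² + 1² = 5.
d(A,C) = 5 ≤ 40 + 65 = 105. Triangle inequality is satisfied.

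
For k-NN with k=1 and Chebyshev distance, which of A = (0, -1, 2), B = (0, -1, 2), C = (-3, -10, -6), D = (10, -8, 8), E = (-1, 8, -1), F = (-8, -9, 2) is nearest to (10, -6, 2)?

Distances: d(A) = 10, d(B) = 10, d(C) = 13, d(D) = 6, d(E) = 14, d(F) = 18. Nearest: D = (10, -8, 8) with distance 6.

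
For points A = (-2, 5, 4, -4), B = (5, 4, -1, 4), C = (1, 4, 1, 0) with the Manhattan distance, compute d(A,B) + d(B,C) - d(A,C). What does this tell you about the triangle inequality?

d(A,B) = 7 + 1 + 5 + 8 = 21, d(B,C) = 4 + 0 + 2 + 4 = 10, d(A,C) = 3 + 1 + 3 + 4 = 11.
d(A,B) + d(B,C) - d(A,C) = 21 + 10 - 11 = 31 - 11 = 20. This is ≥ 0, so the triangle inequality holds for these points.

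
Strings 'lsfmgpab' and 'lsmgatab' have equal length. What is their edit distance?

Let D[i][j] be the edit distance between the first i characters of 'lsfmgpab' and the first j characters of 'lsmgatab', with D[i][0] = i, D[0][j] = j, and D[i][j] = D[i-1][j-1] if the characters match, else 1 + min(D[i-1][j], D[i][j-1], D[i-1][j-1]). Filling the table (rows: prefixes of 'lsfmgpab', columns: prefixes of 'lsmgatab'):
     ε  l  s  m  g  a  t  a  b
  ε  0  1  2  3  4  5  6  7  8
  l  1  0  1  2  3  4  5  6  7
  s  2  1  0  1  2  3  4  5  6
  f  3  2  1  1  2  3  4  5  6
  m  4  3  2  1  2  3  4  5  6
  g  5  4  3  2  1  2  3  4  5
  p  6  5  4  3  2  2  3  4  5
  a  7  6  5  4  3  2  3  3  4
  b  8  7  6  5  4  3  3  4  3
The bottom-right entry gives D[8][8] = 3, so no sequence of fewer than 3 edits works. Backtracking through the table gives one optimal edit sequence (3 edits):
  lsfmgpab → lsmgpab (del f @3)
  lsmgpab → lsmgapab (ins a @5)
  lsmgapab → lsmgatab (sub p→t @6)
Edit distance = 3.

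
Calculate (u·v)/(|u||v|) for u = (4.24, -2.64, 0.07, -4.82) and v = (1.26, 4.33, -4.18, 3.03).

With u = (4.24, -2.64, 0.07, -4.82), v = (1.26, 4.33, -4.18, 3.03):
u·v = 4.24·1.26 + (-2.64)·4.33 + 0.07·(-4.18) + (-4.82)·3.03 = 5.3424 + (-11.4312) + (-0.2926) + (-14.6046) = -20.986.
|u| = √(4.24² + (-2.64)² + 0.07² + (-4.82)²) = √(17.9776 + 6.9696 + 0.0049 + 23.2324) = √48.1845, |v| = √(1.26² + 4.33² + (-4.18)² + 3.03²) = √(1.5876 + 18.7489 + 17.4724 + 9.1809) = √46.9898.
cos θ = (u·v)/(|u||v|) = -20.986/(√48.1845·√46.9898) ≈ -0.441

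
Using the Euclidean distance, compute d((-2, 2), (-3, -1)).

(Σ|x_i - y_i|^2)^(1/2) = (|-2 - (-3)|^2 + |2 - (-1)|^2)^(1/2)
= (1^2 + 3^2)^(1/2) = (1 + 9)^(1/2) = (10)^(1/2) ≈ 3.1623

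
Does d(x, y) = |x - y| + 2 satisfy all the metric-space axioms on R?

No. d fails identity of indiscernibles (specifically d(x,x) = 0): d(5, 5) = |5 - 5| + 2 = 0 + 2 = 2 ≠ 0.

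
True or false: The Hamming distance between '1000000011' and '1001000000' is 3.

Differing positions: 4, 9, 10. Hamming distance = 3, so the claim is true.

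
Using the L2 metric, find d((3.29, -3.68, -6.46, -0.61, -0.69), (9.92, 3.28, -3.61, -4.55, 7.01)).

√(Σ(x_i - y_i)²) = √((3.29 - 9.92)² + (-3.68 - 3.28)² + (-6.46 - (-3.61))² + (-0.61 - (-4.55))² + (-0.69 - 7.01)²)
= √((-6.63)² + (-6.96)² + (-2.85)² + 3.94² + (-7.7)²) = √(43.9569 + 48.4416 + 8.1225 + 15.5236 + 59.29) = √175.3346 ≈ 13.2414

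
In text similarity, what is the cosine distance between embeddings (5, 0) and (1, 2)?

With u = (5, 0), v = (1, 2):
u·v = 5·1 + 0·2 = 5 + 0 = 5.
|u| = √(5² + 0²) = √25, |v| = √(1² + 2²) = √5, so |u||v| = √(25·5) = √125.
cos θ = (u·v)/(|u||v|) = 5/√125 ≈ 0.4472
Cosine distance = 1 - cos θ ≈ 1 - 0.4472 = 0.5528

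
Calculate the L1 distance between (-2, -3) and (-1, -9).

Σ|x_i - y_i| = |-2 - (-1)| + |-3 - (-9)| = 1 + 6 = 7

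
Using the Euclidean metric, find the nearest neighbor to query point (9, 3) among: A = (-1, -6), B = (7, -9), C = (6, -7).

Distances: d(A) ≈ 13.4536, d(B) ≈ 12.1655, d(C) ≈ 10.4403. Nearest: C = (6, -7) with distance 10.4403.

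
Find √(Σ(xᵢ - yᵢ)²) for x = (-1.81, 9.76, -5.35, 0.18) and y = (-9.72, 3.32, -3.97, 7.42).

√(Σ(x_i - y_i)²) = √((-1.81 - (-9.72))² + (9.76 - 3.32)² + (-5.35 - (-3.97))² + (0.18 - 7.42)²)
= √(7.91² + 6.44² + (-1.38)² + (-7.24)²) = √(62.5681 + 41.4736 + 1.9044 + 52.4176) = √158.3637 ≈ 12.5843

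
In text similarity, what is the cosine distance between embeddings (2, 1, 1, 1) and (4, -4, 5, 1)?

With u = (2, 1, 1, 1), v = (4, -4, 5, 1):
u·v = 2·4 + 1·(-4) + 1·5 + 1·1 = 8 + (-4) + 5 + 1 = 10.
|u| = √(2² + 1² + 1² + 1²) = √7, |v| = √(4² + (-4)² + 5² + 1²) = √58, so |u||v| = √(7·58) = √406.
cos θ = (u·v)/(|u||v|) = 10/√406 ≈ 0.4963
Cosine distance = 1 - cos θ ≈ 1 - 0.4963 = 0.5037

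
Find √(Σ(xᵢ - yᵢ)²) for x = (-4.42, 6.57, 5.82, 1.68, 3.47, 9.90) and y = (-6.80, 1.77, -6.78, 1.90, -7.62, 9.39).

√(Σ(x_i - y_i)²) = √((-4.42 - (-6.8))² + (6.57 - 1.77)² + (5.82 - (-6.78))² + (1.68 - 1.9)² + (3.47 - (-7.62))² + (9.9 - 9.39)²)
= √(2.38² + 4.8² + 12.6² + (-0.22)² + 11.09² + 0.51²) = √(5.6644 + 23.04 + 158.76 + 0.0484 + 122.9881 + 0.2601) = √310.761 ≈ 17.6284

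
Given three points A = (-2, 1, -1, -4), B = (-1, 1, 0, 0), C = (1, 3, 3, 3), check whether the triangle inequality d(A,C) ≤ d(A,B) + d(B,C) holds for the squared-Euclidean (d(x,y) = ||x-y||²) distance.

d(A,B) = 1² + 0² + 1² + 4² = 18, d(B,C) = 2² + 2² + 3² + 3² = 26, d(A,C) = 3² + 2² + 4² + 7² = 78.
d(A,C) = 78 > 18 + 26 = 44. Triangle inequality is VIOLATED. (Squared-Euclidean is not a metric — this is a counterexample.)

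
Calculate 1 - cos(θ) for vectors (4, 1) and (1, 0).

With u = (4, 1), v = (1, 0):
u·v = 4·1 + 1·0 = 4 + 0 = 4.
|u| = √(4² + 1²) = √17, |v| = √(1² + 0²) = √1, so |u||v| = √(17·1) = √17.
cos θ = (u·v)/(|u||v|) = 4/√17 ≈ 0.9701
Cosine distance = 1 - cos θ ≈ 1 - 0.9701 = 0.0299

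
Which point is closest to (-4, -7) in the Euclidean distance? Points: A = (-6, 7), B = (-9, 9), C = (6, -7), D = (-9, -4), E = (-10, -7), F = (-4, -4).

Distances: d(A) ≈ 14.1421, d(B) ≈ 16.7631, d(C) = 10, d(D) ≈ 5.831, d(E) = 6, d(F) = 3. Nearest: F = (-4, -4) with distance 3.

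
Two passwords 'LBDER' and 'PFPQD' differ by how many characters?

Differing positions: 1, 2, 3, 4, 5. Hamming distance = 5.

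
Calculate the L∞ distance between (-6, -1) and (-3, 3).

max(|x_i - y_i|) = max(|-6 - (-3)|, |-1 - 3|) = max(3, 4) = 4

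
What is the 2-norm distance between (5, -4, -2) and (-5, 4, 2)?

(Σ|x_i - y_i|^2)^(1/2) = (|5 - (-5)|^2 + |-4 - 4|^2 + |-2 - 2|^2)^(1/2)
= (10^2 + 8^2 + 4^2)^(1/2) = (100 + 64 + 16)^(1/2) = (180)^(1/2) ≈ 13.4164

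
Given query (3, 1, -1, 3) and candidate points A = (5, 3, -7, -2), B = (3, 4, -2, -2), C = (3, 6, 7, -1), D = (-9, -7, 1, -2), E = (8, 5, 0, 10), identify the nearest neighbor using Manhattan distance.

Distances: d(A) = 15, d(B) = 9, d(C) = 17, d(D) = 27, d(E) = 17. Nearest: B = (3, 4, -2, -2) with distance 9.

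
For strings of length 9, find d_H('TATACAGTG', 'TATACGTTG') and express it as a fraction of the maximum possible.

Differing positions: 6, 7. Hamming distance = 2. The maximum possible Hamming distance for length-9 strings is 9, so d_H/9 = 2/9 ≈ 0.2222.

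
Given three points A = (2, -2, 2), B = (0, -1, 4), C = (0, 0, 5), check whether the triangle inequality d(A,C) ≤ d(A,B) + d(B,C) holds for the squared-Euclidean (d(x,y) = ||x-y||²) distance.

d(A,B) = 2² + 1² + 2² = 9, d(B,C) = 0² + 1² + 1² = 2, d(A,C) = 2² + 2² + 3² = 17.
d(A,C) = 17 > 9 + 2 = 11. Triangle inequality is VIOLATED. (Squared-Euclidean is not a metric — this is a counterexample.)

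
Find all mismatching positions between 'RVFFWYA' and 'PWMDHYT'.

Differing positions: 1, 2, 3, 4, 5, 7. Hamming distance = 6.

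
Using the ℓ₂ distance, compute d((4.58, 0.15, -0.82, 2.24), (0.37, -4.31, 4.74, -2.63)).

(Σ|x_i - y_i|^2)^(1/2) = (|4.58 - 0.37|^2 + |0.15 - (-4.31)|^2 + |-0.82 - 4.74|^2 + |2.24 - (-2.63)|^2)^(1/2)
= (4.21^2 + 4.46^2 + 5.56^2 + 4.87^2)^(1/2) = (17.7241 + 19.8916 + 30.9136 + 23.7169)^(1/2) = (92.2462)^(1/2) ≈ 9.6045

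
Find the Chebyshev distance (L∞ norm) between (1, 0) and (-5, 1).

max(|x_i - y_i|) = max(|1 - (-5)|, |0 - 1|) = max(6, 1) = 6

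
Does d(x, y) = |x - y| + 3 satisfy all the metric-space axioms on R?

No. d fails identity of indiscernibles (specifically d(x,x) = 0): d(7, 7) = |7 - 7| + 3 = 0 + 3 = 3 ≠ 0.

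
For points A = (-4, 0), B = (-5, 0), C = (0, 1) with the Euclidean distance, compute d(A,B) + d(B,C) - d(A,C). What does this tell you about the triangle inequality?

d(A,B) = √(1² + 0²) = √1 = 1, d(B,C) = √(5² + 1²) = √26 ≈ 5.099, d(A,C) = √(4² + 1²) = √17 ≈ 4.1231.
d(A,B) + d(B,C) - d(A,C) = 1 + 5.099 - 4.1231 = 6.099 - 4.1231 = 1.9759 (to 4 decimal places). This is ≥ 0, so the triangle inequality holds for these points.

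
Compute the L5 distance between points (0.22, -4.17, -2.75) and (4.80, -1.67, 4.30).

(Σ|x_i - y_i|^5)^(1/5) = (|0.22 - 4.8|^5 + |-4.17 - (-1.67)|^5 + |-2.75 - 4.3|^5)^(1/5)
= (4.58^5 + 2.5^5 + 7.05^5)^(1/5) ≈ (2015.2429 + 97.6562 + 17415.8865)^(1/5) = (19528.7856)^(1/5) ≈ 7.2133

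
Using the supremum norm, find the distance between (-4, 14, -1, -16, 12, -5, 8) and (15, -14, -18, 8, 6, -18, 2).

max(|x_i - y_i|) = max(|-4 - 15|, |14 - (-14)|, |-1 - (-18)|, |-16 - 8|, |12 - 6|, |-5 - (-18)|, |8 - 2|) = max(19, 28, 17, 24, 6, 13, 6) = 28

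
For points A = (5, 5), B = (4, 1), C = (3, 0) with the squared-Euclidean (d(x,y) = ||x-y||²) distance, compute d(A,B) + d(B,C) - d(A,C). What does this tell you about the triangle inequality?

d(A,B) = 1² + 4² = 17, d(B,C) = 1² + 1² = 2, d(A,C) = 2² + 5² = 29.
d(A,B) + d(B,C) - d(A,C) = 17 + 2 - 29 = 19 - 29 = -10. This is < 0, so the triangle inequality FAILS for these points (squared-Euclidean is not a metric).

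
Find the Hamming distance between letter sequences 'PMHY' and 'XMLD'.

Differing positions: 1, 3, 4. Hamming distance = 3.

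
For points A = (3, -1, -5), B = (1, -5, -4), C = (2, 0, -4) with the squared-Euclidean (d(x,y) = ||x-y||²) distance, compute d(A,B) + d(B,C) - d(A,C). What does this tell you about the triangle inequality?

d(A,B) = 2² + 4² + 1² = 21, d(B,C) = 1² + 5² + 0² = 26, d(A,C) = 1² + 1² + 1² = 3.
d(A,B) + d(B,C) - d(A,C) = 21 + 26 - 3 = 47 - 3 = 44. This is ≥ 0, so the triangle inequality holds for these points.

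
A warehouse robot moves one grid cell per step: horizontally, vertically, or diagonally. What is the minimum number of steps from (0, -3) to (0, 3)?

max(|x_i - y_i|) = max(|0 - 0|, |-3 - 3|) = max(0, 6) = 6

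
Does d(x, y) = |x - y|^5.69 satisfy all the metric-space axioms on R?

No. d(x,y) = |x-y|^5.69 fails the triangle inequality since p = 5.69 > 1. Counterexample: x = 3, y = 12, z = 21. d(x,z) = |3 - 21|^5.69 = 18^5.69 ≈ 13883550.8108, but d(x,y) + d(y,z) = 9^5.69 + 9^5.69 ≈ 268930.3882 + 268930.3882 = 537860.7764. Since 13883550.8108 > 537860.7764, the triangle inequality is violated.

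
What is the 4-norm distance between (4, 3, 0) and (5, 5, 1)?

(Σ|x_i - y_i|^4)^(1/4) = (|4 - 5|^4 + |3 - 5|^4 + |0 - 1|^4)^(1/4)
= (1^4 + 2^4 + 1^4)^(1/4) = (1 + 16 + 1)^(1/4) = (18)^(1/4) ≈ 2.0598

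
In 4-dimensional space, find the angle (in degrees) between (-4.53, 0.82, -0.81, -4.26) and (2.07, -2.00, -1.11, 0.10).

With u = (-4.53, 0.82, -0.81, -4.26), v = (2.07, -2.00, -1.11, 0.10):
u·v = (-4.53)·2.07 + 0.82·(-2) + (-0.81)·(-1.11) + (-4.26)·0.1 = (-9.3771) + (-1.64) + 0.8991 + (-0.426) = -10.544.
|u| = √((-4.53)² + 0.82² + (-0.81)² + (-4.26)²) = √(20.5209 + 0.6724 + 0.6561 + 18.1476) = √39.997, |v| = √(2.07² + (-2)² + (-1.11)² + 0.1²) = √(4.2849 + 4 + 1.2321 + 0.01) = √9.527.
cos θ = (u·v)/(|u||v|) = -10.544/(√39.997·√9.527) ≈ -0.540149
θ = arccos(-0.540149) ≈ 122.69°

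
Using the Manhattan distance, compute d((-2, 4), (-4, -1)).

Σ|x_i - y_i| = |-2 - (-4)| + |4 - (-1)| = 2 + 5 = 7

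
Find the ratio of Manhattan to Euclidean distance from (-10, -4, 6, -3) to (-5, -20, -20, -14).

L1 = |-10 - (-5)| + |-4 - (-20)| + |6 - (-20)| + |-3 - (-14)| = 5 + 16 + 26 + 11 = 58
L2 = √(5² + 16² + 26² + 11²) = √1078 ≈ 32.8329
L1 ≥ L2 always (equality iff movement is along one axis); L1 > L2 here.
Ratio L1/L2 = 58/√1078 ≈ 1.7665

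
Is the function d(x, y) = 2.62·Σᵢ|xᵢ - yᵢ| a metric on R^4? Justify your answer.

Yes. The L1 (Manhattan) norm induces a metric on R^4, and multiplying a metric by a positive constant 2.62 > 0 preserves all four axioms: non-negativity (2.62·||x-y|| ≥ 0), identity (2.62·||x-y|| = 0 ⟺ ||x-y|| = 0 ⟺ x = y), symmetry (||x-y|| = ||y-x||), and the triangle inequality (2.62·||x-z|| ≤ 2.62·||x-y|| + 2.62·||y-z||). So d is a metric.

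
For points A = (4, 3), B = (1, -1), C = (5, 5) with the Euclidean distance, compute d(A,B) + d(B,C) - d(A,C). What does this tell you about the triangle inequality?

d(A,B) = √(3² + 4²) = √25 = 5, d(B,C) = √(4² + 6²) = √52 ≈ 7.2111, d(A,C) = √(1² + 2²) = √5 ≈ 2.2361.
d(A,B) + d(B,C) - d(A,C) = 5 + 7.2111 - 2.2361 = 12.2111 - 2.2361 = 9.975 (to 4 decimal places). This is ≥ 0, so the triangle inequality holds for these points.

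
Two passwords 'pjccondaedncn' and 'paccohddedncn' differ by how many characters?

Differing positions: 2, 6, 8. Hamming distance = 3.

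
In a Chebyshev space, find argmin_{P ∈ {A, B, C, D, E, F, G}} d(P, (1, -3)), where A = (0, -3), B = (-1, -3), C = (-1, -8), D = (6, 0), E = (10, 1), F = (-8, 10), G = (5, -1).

Distances: d(A) = 1, d(B) = 2, d(C) = 5, d(D) = 5, d(E) = 9, d(F) = 13, d(G) = 4. Nearest: A = (0, -3) with distance 1.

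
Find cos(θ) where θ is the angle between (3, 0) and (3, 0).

With u = (3, 0), v = (3, 0):
u·v = 3·3 + 0·0 = 9 + 0 = 9.
|u| = √(3² + 0²) = √9, |v| = √(3² + 0²) = √9, so |u||v| = √(9·9) = √81 = 9.
cos θ = (u·v)/(|u||v|) = 9/9 = 1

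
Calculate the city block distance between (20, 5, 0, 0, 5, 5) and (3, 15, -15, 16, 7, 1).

Σ|x_i - y_i| = |20 - 3| + |5 - 15| + |0 - (-15)| + |0 - 16| + |5 - 7| + |5 - 1| = 17 + 10 + 15 + 16 + 2 + 4 = 64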